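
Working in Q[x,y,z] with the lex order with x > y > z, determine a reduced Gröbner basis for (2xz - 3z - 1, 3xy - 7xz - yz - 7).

f_1 = 2xz - 3z - 1, LT = xz.
f_2 = 3xy - 7xz - yz - 7, LT = xy.

S(f_1,f_2): lcm = xyz. S = 7/3xz^2 + 1/3yz^2 - 3/2yz - 1/2y + 7/3z.
  leading term xz^2: subtract (7/6z)·f_1 from 7/3xz^2 + 1/3yz^2 - 3/2yz - 1/2y + 7/3z → 1/3yz^2 - 3/2yz - 1/2y + 7/2z^2 + 7/2z
  leading term yz^2: no divisor's leading term divides it; move 1/3yz^2 to the remainder.
  leading term yz: no divisor's leading term divides it; move -3/2yz to the remainder.
  leading term y: no divisor's leading term divides it; move -1/2y to the remainder.
  leading term z^2: no divisor's leading term divides it; move 7/2z^2 to the remainder.
  leading term z: no divisor's leading term divides it; move 7/2z to the remainder.
  remainder 1/3yz^2 - 3/2yz - 1/2y + 7/2z^2 + 7/2z ≠ 0; add g_3 = 1/3yz^2 - 3/2yz - 1/2y + 7/2z^2 + 7/2z to the basis.

The other S-polynomials (S(f_1,g_3), S(f_2,g_3)) all reduce to 0 modulo the current basis, so we have a Gröbner basis.

G = {xy - 1/3yz - 7/2z - 7/2, xz - 3/2z - 1/2, yz^2 - 9/2yz - 3/2y + 21/2z^2 + 21/2z}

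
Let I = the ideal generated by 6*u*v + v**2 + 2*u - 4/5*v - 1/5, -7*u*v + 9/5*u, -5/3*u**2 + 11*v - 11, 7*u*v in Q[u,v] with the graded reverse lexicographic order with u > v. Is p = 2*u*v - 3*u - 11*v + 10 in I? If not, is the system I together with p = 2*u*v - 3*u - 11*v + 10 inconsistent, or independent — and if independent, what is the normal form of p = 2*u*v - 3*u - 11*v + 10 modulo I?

First compute the reduced Gröbner basis of I by Buchberger's algorithm.
f_1 = 6*u*v + v**2 + 2*u - 4/5*v - 1/5, LT = u*v.
f_2 = -7*u*v + 9/5*u, LT = u*v.
f_3 = -5/3*u**2 + 11*v - 11, LT = u**2.
f_4 = 7*u*v, LT = u*v.

S(f_1,f_2): lcm = u*v. S = 1/6*v**2 + 62/105*u - 2/15*v - 1/30.
  reduce S modulo (f_1, f_2, f_3, f_4):
  remainder 1/6*v**2 + 62/105*u - 2/15*v - 1/30 ≠ 0; add h_5 = 1/6*v**2 + 62/105*u - 2/15*v - 1/30 to the basis.

S(f_1,f_3): lcm = u**2*v. S = 1/6*u*v**2 + 1/3*u**2 - 2/15*u*v + 33/5*v**2 - 1/30*u - 33/5*v.
  reduce S modulo (f_1, f_2, f_3, f_4, h_5):
  remainder -17228/735*u + 22/25*v - 22/25 ≠ 0; add h_6 = -17228/735*u + 22/25*v - 22/25 to the basis.

S(f_1,f_4): lcm = u*v. S = 1/6*v**2 + 1/3*u - 2/15*v - 1/30.
  reduce S modulo (f_1, f_2, f_3, f_4, h_5, h_6):
  remainder -2079/215350*v + 2079/215350 ≠ 0; add h_7 = -2079/215350*v + 2079/215350 to the basis.

The other S-polynomials (S(f_2,f_3), S(f_2,f_4), S(f_3,f_4), S(f_1,h_5), S(f_2,h_5), S(f_3,h_5), S(f_4,h_5), S(f_1,h_6), S(f_2,h_6), S(f_3,h_6), S(f_4,h_6), S(h_5,h_6), S(f_1,h_7), S(f_2,h_7), S(f_3,h_7), S(f_4,h_7), S(h_5,h_7), S(h_6,h_7)) all reduce to 0 modulo the current basis, so we have a Gröbner basis.
Inter-reduce: drop elements whose leading term is divisible by another's, tail-reduce, and make monic.
Reduced Gröbner basis: {u, v - 1}.
Label its elements g_1 = u, g_2 = v - 1.

Reduce p = 2*u*v - 3*u - 11*v + 10 modulo G:
  leading term u*v: subtract (2*v)·g_1 from 2*u*v - 3*u - 11*v + 10 → -3*u - 11*v + 10
  leading term u: subtract (-3)·g_1 from -3*u - 11*v + 10 → -11*v + 10
  leading term v: subtract (-11)·g_2 from -11*v + 10 → -1
  leading term 1: no divisor's leading term divides it; move -1 to the remainder.
  normal form = -1.
The normal form is nonzero, so p ∉ I. Since p minus its normal form lies in I, I + (p) = I + (r) where r = -1; decide whether this ideal is the whole ring.
Here r = -1 is a nonzero constant, hence a unit: 1 ∈ I + (p), the Gröbner basis of I + (p) is {1}, and the enlarged system has no common solution — adjoining p is inconsistent.

Adjoining 2*u*v - 3*u - 11*v + 10 makes the ideal the whole ring: the system is inconsistent.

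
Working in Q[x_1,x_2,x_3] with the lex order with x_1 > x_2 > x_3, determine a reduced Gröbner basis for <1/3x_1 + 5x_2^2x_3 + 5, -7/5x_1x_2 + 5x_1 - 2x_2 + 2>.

f_1 = 1/3x_1 + 5x_2^2x_3 + 5, LT = x_1.
f_2 = -7/5x_1x_2 + 5x_1 - 2x_2 + 2, LT = x_1x_2.

S(f_1,f_2): lcm = x_1x_2. S = 25/7x_1 + 15x_2^3x_3 + 95/7x_2 + 10/7.
  reduce S modulo (f_1, f_2):
  remainder 15x_2^3x_3 - 375/7x_2^2x_3 + 95/7x_2 - 365/7 ≠ 0; add g_3 = 15x_2^3x_3 - 375/7x_2^2x_3 + 95/7x_2 - 365/7 to the basis.

The other S-polynomials (S(f_1,g_3), S(f_2,g_3)) all reduce to 0 modulo the current basis, so we have a Gröbner basis.
Inter-reduce: drop elements whose leading term is divisible by another's, tail-reduce, and make monic.

G = {x_1 + 15x_2^2x_3 + 15, x_2^3x_3 - 25/7x_2^2x_3 + 19/21x_2 - 73/21}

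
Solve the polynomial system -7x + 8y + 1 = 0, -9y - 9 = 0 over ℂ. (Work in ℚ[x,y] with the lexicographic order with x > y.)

{(-1, -1)}

Compute a lex Gröbner basis by Buchberger's algorithm.
f_1 = -7x + 8y + 1, LT = x.
f_2 = -9y - 9, LT = y.

The S-polynomials (S(f_1,f_2)) all reduce to 0 modulo the current basis, so we have a Gröbner basis.
Inter-reduce: drop elements whose leading term is divisible by another's, tail-reduce, and make monic.
Reduced Gröbner basis: {x + 1, y + 1}.

From the last basis element, y + 1 = 0, so y takes values in {-1}. Each choice, substituted upward through the basis, yields the corresponding point(s) of the solution set.
  y = -1: the earlier basis element becomes x + 1 = 0, giving x = -1 — point (-1, -1).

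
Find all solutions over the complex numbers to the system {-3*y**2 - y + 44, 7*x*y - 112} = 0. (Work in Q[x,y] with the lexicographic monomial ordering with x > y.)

{(-4, -4), (48/11, 11/3)}

Compute a lex Gröbner basis by Buchberger's algorithm.
f_1 = -3*y**2 - y + 44, LT = y**2.
f_2 = 7*x*y - 112, LT = x*y.

S(f_1,f_2): lcm = x*y**2. S = 1/3*x*y - 44/3*x + 16*y.
  leading term x*y: subtract (1/21)·f_2 from 1/3*x*y - 44/3*x + 16*y → -44/3*x + 16*y + 16/3
  leading term x: no divisor's leading term divides it; move -44/3*x to the remainder.
  leading term y: no divisor's leading term divides it; move 16*y to the remainder.
  leading term 1: no divisor's leading term divides it; move 16/3 to the remainder.
  remainder -44/3*x + 16*y + 16/3 ≠ 0; add h_3 = -44/3*x + 16*y + 16/3 to the basis.

The other S-polynomials (S(f_1,h_3), S(f_2,h_3)) all reduce to 0 modulo the current basis, so we have a Gröbner basis.
Inter-reduce: drop elements whose leading term is divisible by another's, tail-reduce, and make monic.
Reduced Gröbner basis: {x - 12/11*y - 4/11, y**2 + 1/3*y - 44/3}.

A lex Gröbner basis eliminates variables successively. Here y**2 + 1/3*y - 44/3 depends only on y, with roots {-4, 11/3}; lifting each root through the earlier basis elements recovers the full solutions.
  y = -4: the earlier basis element becomes x + 4 = 0, giving x = -4 — point (-4, -4).
  y = 11/3: the earlier basis element becomes x - 48/11 = 0, giving x = 48/11 — point (48/11, 11/3).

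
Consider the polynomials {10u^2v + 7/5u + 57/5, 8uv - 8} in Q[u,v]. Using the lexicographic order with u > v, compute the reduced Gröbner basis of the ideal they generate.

f_1 = 10u^2v + 7/5u + 57/5, LT = u^2v.
f_2 = 8uv - 8, LT = uv.

S(f_1,f_2): lcm = u^2v. S = 57/50u + 57/50.
  leading term u: no divisor's leading term divides it; move 57/50u to the remainder.
  leading term 1: no divisor's leading term divides it; move 57/50 to the remainder.
  remainder 57/50u + 57/50 ≠ 0; add g_3 = 57/50u + 57/50 to the basis.

S(f_2,g_3): lcm = uv. S = -v - 1.
  leading term v: no divisor's leading term divides it; move -v to the remainder.
  leading term 1: no divisor's leading term divides it; move -1 to the remainder.
  remainder -v - 1 ≠ 0; add g_4 = -v - 1 to the basis.

The other S-polynomials (S(f_1,g_3), S(f_1,g_4), S(f_2,g_4), S(g_3,g_4)) all reduce to 0 modulo the current basis, so we have a Gröbner basis.
Inter-reduce: drop elements whose leading term is divisible by another's, tail-reduce, and make monic.

G = {u + 1, v + 1}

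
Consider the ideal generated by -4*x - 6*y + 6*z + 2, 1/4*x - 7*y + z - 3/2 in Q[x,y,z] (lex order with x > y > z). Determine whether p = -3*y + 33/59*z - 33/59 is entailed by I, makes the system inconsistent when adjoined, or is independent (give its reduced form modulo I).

-3*y + 33/59*z - 33/59 lies in I (it reduces to 0).

First compute the reduced Gröbner basis of I by Buchberger's algorithm.
f_1 = -4*x - 6*y + 6*z + 2, LT = x.
f_2 = 1/4*x - 7*y + z - 3/2, LT = x.

S(f_1,f_2): lcm = x. S = 59/2*y - 11/2*z + 11/2.
  reduce S modulo (f_1, f_2):
  remainder 59/2*y - 11/2*z + 11/2 ≠ 0; add h_3 = 59/2*y - 11/2*z + 11/2 to the basis.

The other S-polynomials (S(f_1,h_3), S(f_2,h_3)) all reduce to 0 modulo the current basis, so we have a Gröbner basis.
Inter-reduce: drop elements whose leading term is divisible by another's, tail-reduce, and make monic.
Reduced Gröbner basis: {x - 72/59*z - 46/59, y - 11/59*z + 11/59}.
Label its elements g_1 = x - 72/59*z - 46/59, g_2 = y - 11/59*z + 11/59.

Reduce p = -3*y + 33/59*z - 33/59 modulo G:
  leading term y: subtract (-3)·g_2 from -3*y + 33/59*z - 33/59 → 0
  normal form = 0.
Since the normal form is 0, p ∈ I.

Ideal membership is decidable via reduction modulo a Gröbner basis.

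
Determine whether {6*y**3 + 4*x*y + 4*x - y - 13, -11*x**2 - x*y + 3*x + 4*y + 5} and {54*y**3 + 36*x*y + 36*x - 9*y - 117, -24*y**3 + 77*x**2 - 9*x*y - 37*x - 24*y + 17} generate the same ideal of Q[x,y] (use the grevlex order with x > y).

Yes, the ideals are equal.

Since reduced Gröbner bases are canonical representatives of ideals under a given ordering, it suffices to compute and compare them.
Buchberger on the first generating set:
f_1 = 6*y**3 + 4*x*y + 4*x - y - 13, LT = y**3.
f_2 = -11*x**2 - x*y + 3*x + 4*y + 5, LT = x**2.

The S-polynomials (S(f_1,f_2)) all reduce to 0 modulo the current basis, so we have a Gröbner basis.
Inter-reduce: drop elements whose leading term is divisible by another's, tail-reduce, and make monic.
Reduced Gröbner basis: {y**3 + 2/3*x*y + 2/3*x - 1/6*y - 13/6, x**2 + 1/11*x*y - 3/11*x - 4/11*y - 5/11}.

Buchberger on the second generating set:
h_1 = 54*y**3 + 36*x*y + 36*x - 9*y - 117, LT = y**3.
h_2 = -24*y**3 + 77*x**2 - 9*x*y - 37*x - 24*y + 17, LT = y**3.

S(h_1,h_2): lcm = y**3. S = 77/24*x**2 + 7/24*x*y - 7/8*x - 7/6*y - 35/24.
  leading term x**2: no divisor's leading term divides it; move 77/24*x**2 to the remainder.
  leading term x*y: no divisor's leading term divides it; move 7/24*x*y to the remainder.
  leading term x: no divisor's leading term divides it; move -7/8*x to the remainder.
  leading term y: no divisor's leading term divides it; move -7/6*y to the remainder.
  leading term 1: no divisor's leading term divides it; move -35/24 to the remainder.
  remainder 77/24*x**2 + 7/24*x*y - 7/8*x - 7/6*y - 35/24 ≠ 0; add k_3 = 77/24*x**2 + 7/24*x*y - 7/8*x - 7/6*y - 35/24 to the basis.

The other S-polynomials (S(h_1,k_3), S(h_2,k_3)) all reduce to 0 modulo the current basis, so we have a Gröbner basis.
Inter-reduce: drop elements whose leading term is divisible by another's, tail-reduce, and make monic.
Reduced Gröbner basis: {y**3 + 2/3*x*y + 2/3*x - 1/6*y - 13/6, x**2 + 1/11*x*y - 3/11*x - 4/11*y - 5/11}.

Same reduced basis, so the two generating sets span the same ideal.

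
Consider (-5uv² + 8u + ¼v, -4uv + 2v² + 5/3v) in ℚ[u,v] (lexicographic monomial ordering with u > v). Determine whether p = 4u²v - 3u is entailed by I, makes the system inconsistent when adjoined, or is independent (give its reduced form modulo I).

4u²v - 3u is independent of I; its normal form modulo I is 1/16v³ + 85/96v² + 227/288v.

First compute the reduced Gröbner basis of I by Buchberger's algorithm.
f_1 = -5uv² + 8u + ¼v, LT = uv².
f_2 = -4uv + 2v² + 5/3v, LT = uv.

S(f_1,f_2): lcm = uv². S = -8/5u + ½v³ + 5/12v² - 1/20v.
  reduce S modulo (f_1, f_2):
  remainder -8/5u + ½v³ + 5/12v² - 1/20v ≠ 0; add h_3 = -8/5u + ½v³ + 5/12v² - 1/20v to the basis.

S(f_1,h_3): lcm = uv². S = -8/5u + 5/16v⁵ + 25/96v⁴ - 1/32v³ - 1/20v.
  reduce S modulo (f_1, f_2, h_3):
  remainder 5/16v⁵ + 25/96v⁴ - 17/32v³ - 5/12v² ≠ 0; add h_4 = 5/16v⁵ + 25/96v⁴ - 17/32v³ - 5/12v² to the basis.

S(f_2,h_3): lcm = uv. S = 5/16v⁴ + 25/96v³ - 17/32v² - 5/12v.
  reduce S modulo (f_1, f_2, h_3, h_4):
  remainder 5/16v⁴ + 25/96v³ - 17/32v² - 5/12v ≠ 0; add h_5 = 5/16v⁴ + 25/96v³ - 17/32v² - 5/12v to the basis.

The other S-polynomials (S(f_1,h_4), S(f_2,h_4), S(h_3,h_4), S(f_1,h_5), S(f_2,h_5), S(h_3,h_5), S(h_4,h_5)) all reduce to 0 modulo the current basis, so we have a Gröbner basis.
Inter-reduce: drop elements whose leading term is divisible by another's, tail-reduce, and make monic.
Reduced Gröbner basis: {u - 5/16v³ - 25/96v² + 1/32v, v⁴ + ⅚v³ - 17/10v² - 4/3v}.
Label its elements g_1 = u - 5/16v³ - 25/96v² + 1/32v, g_2 = v⁴ + ⅚v³ - 17/10v² - 4/3v.

Reduce p = 4u²v - 3u modulo G:
  leading term u²v: subtract (4uv)·g_1 from 4u²v - 3u → 5/4uv⁴ + 25/24uv³ - ⅛uv² - 3u
  leading term uv⁴: subtract (5/4v⁴)·g_1 from 5/4uv⁴ + 25/24uv³ - ⅛uv² - 3u → 25/24uv³ - ⅛uv² - 3u + 25/64v⁷ + 125/384v⁶ - 5/128v⁵
  leading term uv³: subtract (25/24v³)·g_1 from 25/24uv³ - ⅛uv² - 3u + 25/64v⁷ + 125/384v⁶ - 5/128v⁵ → -⅛uv² - 3u + 25/64v⁷ + 125/192v⁶ + 535/2304v⁵ - 25/768v⁴
  leading term uv²: subtract (-⅛v²)·g_1 from -⅛uv² - 3u + 25/64v⁷ + 125/192v⁶ + 535/2304v⁵ - 25/768v⁴ → -3u + 25/64v⁷ + 125/192v⁶ + 445/2304v⁵ - 25/384v⁴ + 1/256v³
  leading term u: subtract (-3)·g_1 from -3u + 25/64v⁷ + 125/192v⁶ + 445/2304v⁵ - 25/384v⁴ + 1/256v³ → 25/64v⁷ + 125/192v⁶ + 445/2304v⁵ - 25/384v⁴ - 239/256v³ - 25/32v² + 3/32v
  leading term v⁷: subtract (25/64v³)·g_2 from 25/64v⁷ + 125/192v⁶ + 445/2304v⁵ - 25/384v⁴ - 239/256v³ - 25/32v² + 3/32v → 125/384v⁶ + 1975/2304v⁵ + 175/384v⁴ - 239/256v³ - 25/32v² + 3/32v
  leading term v⁶: subtract (125/384v²)·g_2 from 125/384v⁶ + 1975/2304v⁵ + 175/384v⁴ - 239/256v³ - 25/32v² + 3/32v → 75/128v⁵ + 775/768v⁴ - 1151/2304v³ - 25/32v² + 3/32v
  leading term v⁵: subtract (75/128v)·g_2 from 75/128v⁵ + 775/768v⁴ - 1151/2304v³ - 25/32v² + 3/32v → 25/48v⁴ + 143/288v³ + 3/32v
  leading term v⁴: subtract (25/48)·g_2 from 25/48v⁴ + 143/288v³ + 3/32v → 1/16v³ + 85/96v² + 227/288v
  leading term v³: no divisor's leading term divides it; move 1/16v³ to the remainder.
  leading term v²: no divisor's leading term divides it; move 85/96v² to the remainder.
  leading term v: no divisor's leading term divides it; move 227/288v to the remainder.
  normal form = 1/16v³ + 85/96v² + 227/288v.
The normal form is nonzero, so p ∉ I. Since p minus its normal form lies in I, I + (p) = I + (r) where r = 1/16v³ + 85/96v² + 227/288v; decide whether this ideal is the whole ring.
Run Buchberger on G together with r (pairs among the g_i already reduce to 0 since G is a Gröbner basis):
g_1 = u - 5/16v³ - 25/96v² + 1/32v, LT = u.
g_2 = v⁴ + ⅚v³ - 17/10v² - 4/3v, LT = v⁴.
r = 1/16v³ + 85/96v² + 227/288v, LT = v³.

S(g_2,r): lcm = v⁴. S = -40/3v³ - 644/45v² - 4/3v.
  reduce S modulo (g_1, g_2, r):
  remainder 7856/45v² + 4504/27v ≠ 0; add m_4 = 7856/45v² + 4504/27v to the basis.

S(g_2,m_4): lcm = v⁴. S = -60/491v³ - 17/10v² - 4/3v.
  reduce S modulo (g_1, g_2, r, m_4):
  remainder 171615/964324v ≠ 0; add m_5 = 171615/964324v to the basis.

The other S-polynomials (S(g_1,g_2), S(g_1,r), S(g_1,m_4), S(r,m_4), S(g_1,m_5), S(g_2,m_5), S(r,m_5), S(m_4,m_5)) all reduce to 0 modulo the current basis, so we have a Gröbner basis.
Inter-reduce: drop elements whose leading term is divisible by another's, tail-reduce, and make monic.
Reduced Gröbner basis: {u, v}.
The reduced Gröbner basis of I + (p) is {u, v} ≠ {1}, a proper ideal, so the enlarged system stays consistent: p is independent of I, with normal form 1/16v³ + 85/96v² + 227/288v.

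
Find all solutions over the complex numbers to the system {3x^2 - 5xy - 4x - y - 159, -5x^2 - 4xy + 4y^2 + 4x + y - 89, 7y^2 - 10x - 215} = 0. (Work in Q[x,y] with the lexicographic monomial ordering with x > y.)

{(-4, 5)}

Compute a lex Gröbner basis by Buchberger's algorithm.
f_1 = 3x^2 - 5xy - 4x - y - 159, LT = x^2.
f_2 = -5x^2 - 4xy + 4x + 4y^2 + y - 89, LT = x^2.
f_3 = -10x + 7y^2 - 215, LT = x.

S(f_1,f_2): lcm = x^2. S = -37/15xy - 8/15x + 4/5y^2 - 2/15y - 354/5.
  leading term xy: subtract (37/150y)·f_3 from -37/15xy - 8/15x + 4/5y^2 - 2/15y - 354/5 → -8/15x - 259/150y^3 + 4/5y^2 + 529/10y - 354/5
  leading term x: subtract (4/75)·f_3 from -8/15x - 259/150y^3 + 4/5y^2 + 529/10y - 354/5 → -259/150y^3 + 32/75y^2 + 529/10y - 178/3
  leading term y^3: no divisor's leading term divides it; move -259/150y^3 to the remainder.
  leading term y^2: no divisor's leading term divides it; move 32/75y^2 to the remainder.
  leading term y: no divisor's leading term divides it; move 529/10y to the remainder.
  leading term 1: no divisor's leading term divides it; move -178/3 to the remainder.
  remainder -259/150y^3 + 32/75y^2 + 529/10y - 178/3 ≠ 0; add h_4 = -259/150y^3 + 32/75y^2 + 529/10y - 178/3 to the basis.

S(f_1,f_3): lcm = x^2. S = 7/10xy^2 - 5/3xy - 137/6x - 1/3y - 53.
  leading term xy^2: subtract (-7/100y^2)·f_3 from 7/10xy^2 - 5/3xy - 137/6x - 1/3y - 53 → -5/3xy - 137/6x + 49/100y^4 - 301/20y^2 - 1/3y - 53
  leading term xy: subtract (1/6y)·f_3 from -5/3xy - 137/6x + 49/100y^4 - 301/20y^2 - 1/3y - 53 → -137/6x + 49/100y^4 - 7/6y^3 - 301/20y^2 + 71/2y - 53
  leading term x: subtract (137/60)·f_3 from -137/6x + 49/100y^4 - 7/6y^3 - 301/20y^2 + 71/2y - 53 → 49/100y^4 - 7/6y^3 - 931/30y^2 + 71/2y + 5255/12
  leading term y^4: subtract (-21/74y)·h_4 from 49/100y^4 - 7/6y^3 - 931/30y^2 + 71/2y + 5255/12 → -5803/5550y^3 - 35567/2220y^2 + 1381/74y + 5255/12
  leading term y^3: subtract (829/1369)·h_4 from -5803/5550y^3 - 35567/2220y^2 + 1381/74y + 5255/12 → -2228669/136900y^2 - 91528/6845y + 2594781/5476
  leading term y^2: no divisor's leading term divides it; move -2228669/136900y^2 to the remainder.
  leading term y: no divisor's leading term divides it; move -91528/6845y to the remainder.
  leading term 1: no divisor's leading term divides it; move 2594781/5476 to the remainder.
  remainder -2228669/136900y^2 - 91528/6845y + 2594781/5476 ≠ 0; add h_5 = -2228669/136900y^2 - 91528/6845y + 2594781/5476 to the basis.

S(f_2,f_3): lcm = x^2. S = 7/10xy^2 + 4/5xy - 223/10x - 4/5y^2 - 1/5y + 89/5.
  leading term xy^2: subtract (-7/100y^2)·f_3 from 7/10xy^2 + 4/5xy - 223/10x - 4/5y^2 - 1/5y + 89/5 → 4/5xy - 223/10x + 49/100y^4 - 317/20y^2 - 1/5y + 89/5
  leading term xy: subtract (-2/25y)·f_3 from 4/5xy - 223/10x + 49/100y^4 - 317/20y^2 - 1/5y + 89/5 → -223/10x + 49/100y^4 + 14/25y^3 - 317/20y^2 - 87/5y + 89/5
  leading term x: subtract (223/100)·f_3 from -223/10x + 49/100y^4 + 14/25y^3 - 317/20y^2 - 87/5y + 89/5 → 49/100y^4 + 14/25y^3 - 1573/50y^2 - 87/5y + 1989/4
  leading term y^4: subtract (-21/74y)·h_4 from 49/100y^4 + 14/25y^3 - 1573/50y^2 - 87/5y + 1989/4 → 126/185y^3 - 60857/3700y^2 - 6334/185y + 1989/4
  leading term y^3: subtract (-540/1369)·h_4 from 126/185y^3 - 60857/3700y^2 - 6334/185y + 1989/4 → -2228669/136900y^2 - 91528/6845y + 2594781/5476
  leading term y^2: subtract (1)·h_5 from -2228669/136900y^2 - 91528/6845y + 2594781/5476 → 0
  remainder 0.

S(f_1,h_4): leading monomials are coprime, so the S-polynomial reduces to 0 (Buchberger's first criterion).
S(f_2,h_4): leading monomials are coprime, so the S-polynomial reduces to 0 (Buchberger's first criterion).
S(f_3,h_4): leading monomials are coprime, so the S-polynomial reduces to 0 (Buchberger's first criterion).
S(f_1,h_5): leading monomials are coprime, so the S-polynomial reduces to 0 (Buchberger's first criterion).
S(f_2,h_5): leading monomials are coprime, so the S-polynomial reduces to 0 (Buchberger's first criterion).
S(f_3,h_5): leading monomials are coprime, so the S-polynomial reduces to 0 (Buchberger's first criterion).
S(h_4,h_5): lcm = y^3. S = -616749856/577225271y^2 - 883281540/577225271y + 8900/259.
  leading term y^2: subtract (2281974467200/34768758580927)·h_5 from -616749856/577225271y^2 - 883281540/577225271y + 8900/259 → -22690393785700/34768758580927y + 113451968928500/34768758580927
  leading term y: no divisor's leading term divides it; move -22690393785700/34768758580927y to the remainder.
  leading term 1: no divisor's leading term divides it; move 113451968928500/34768758580927 to the remainder.
  remainder -22690393785700/34768758580927y + 113451968928500/34768758580927 ≠ 0; add h_6 = -22690393785700/34768758580927y + 113451968928500/34768758580927 to the basis.

S(f_1,h_6): leading monomials are coprime, so the S-polynomial reduces to 0 (Buchberger's first criterion).
S(f_2,h_6): leading monomials are coprime, so the S-polynomial reduces to 0 (Buchberger's first criterion).
S(f_3,h_6): leading monomials are coprime, so the S-polynomial reduces to 0 (Buchberger's first criterion).
S(h_4,h_6): lcm = y^3. S = 1231/259y^2 - 7935/259y + 8900/259.
  leading term y^2: subtract (-4554700/15600683)·h_5 from 1231/259y^2 - 7935/259y + 8900/259 → -538862375/15600683y + 2694311875/15600683
  leading term y: subtract (48037834817155/907615751428)·h_6 from -538862375/15600683y + 2694311875/15600683 → 0
  remainder 0.

S(h_5,h_6): lcm = y^2. S = 12973905/2228669y - 64869525/2228669.
  leading term y: subtract (-40480355835423/4538078757140)·h_6 from 12973905/2228669y - 64869525/2228669 → 0
  remainder 0.

Every S-polynomial of the final basis reduces to 0, so we have a Gröbner basis.
Inter-reduce: drop elements whose leading term is divisible by another's, tail-reduce, and make monic.
Reduced Gröbner basis: {x + 4, y - 5}.

Since the basis is lex-ordered, y - 5 is univariate in y. Its roots are {5}. Back-substituting each root into the other basis elements fixes the other coordinates.
  y = 5: the earlier basis element becomes x + 4 = 0, giving x = -4 — point (-4, 5).
Each listed point satisfies every original equation (direct substitution).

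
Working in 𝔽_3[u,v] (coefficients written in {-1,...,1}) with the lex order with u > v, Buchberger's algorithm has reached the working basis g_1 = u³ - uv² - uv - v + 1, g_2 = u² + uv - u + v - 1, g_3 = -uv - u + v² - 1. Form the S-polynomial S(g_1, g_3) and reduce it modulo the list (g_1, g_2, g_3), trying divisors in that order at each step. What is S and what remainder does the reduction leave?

S(g_1, g_3) = -u³ + u²v² - u² - uv³ - uv² - v² + v; remainder on division = v⁴ + v² + 1.

lcm(LM(g_1), LM(g_3)) = u³v.
S = (lcm/LT(g_1))·g_1 − (lcm/LT(g_3))·g_3 = -u³ + u²v² - u² - uv³ - uv² - v² + v.
Reduce S modulo (g_1, g_2, g_3) in that order:
  leading term u³: subtract (-1)·g_1 from -u³ + u²v² - u² - uv³ - uv² - v² + v → u²v² - u² - uv³ + uv² - uv - v² + 1
  leading term u²v²: subtract (v²)·g_2 from u²v² - u² - uv³ + uv² - uv - v² + 1 → -u² + uv³ - uv² - uv - v³ + 1
  leading term u²: subtract (-1)·g_2 from -u² + uv³ - uv² - uv - v³ + 1 → uv³ - uv² - u - v³ + v
  leading term uv³: subtract (-v²)·g_3 from uv³ - uv² - u - v³ + v → uv² - u + v⁴ - v³ - v² + v
  leading term uv²: subtract (-v)·g_3 from uv² - u + v⁴ - v³ - v² + v → -uv - u + v⁴ - v²
  leading term uv: subtract (1)·g_3 from -uv - u + v⁴ - v² → v⁴ + v² + 1
  leading term v⁴: no divisor's leading term divides it; move v⁴ to the remainder.
  leading term v²: no divisor's leading term divides it; move v² to the remainder.
  leading term 1: no divisor's leading term divides it; move 1 to the remainder.
The remainder v⁴ + v² + 1 is nonzero, so it would be added as the next basis element.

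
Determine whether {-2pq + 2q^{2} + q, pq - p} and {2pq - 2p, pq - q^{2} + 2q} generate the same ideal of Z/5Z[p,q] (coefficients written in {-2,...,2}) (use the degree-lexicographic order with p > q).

Yes, the ideals are equal.

Since reduced Gröbner bases are canonical representatives of ideals under a given ordering, it suffices to compute and compare them.
Buchberger on the first generating set:
f_1 = -2pq + 2q^{2} + q, LT = pq.
f_2 = pq - p, LT = pq.

S(f_1,f_2): lcm = pq. S = -q^{2} + p + 2q.
  leading term q^{2}: no divisor's leading term divides it; move -q^{2} to the remainder.
  leading term p: no divisor's leading term divides it; move p to the remainder.
  leading term q: no divisor's leading term divides it; move 2q to the remainder.
  remainder -q^{2} + p + 2q ≠ 0; add g_3 = -q^{2} + p + 2q to the basis.

S(f_1,g_3): lcm = pq^{2}. S = -q^{3} + p^{2} + 2pq + 2q^{2}.
  leading term q^{3}: subtract (q)·g_3 from -q^{3} + p^{2} + 2pq + 2q^{2} → p^{2} + pq
  leading term p^{2}: no divisor's leading term divides it; move p^{2} to the remainder.
  leading term pq: subtract (2)·f_1 from pq → q^{2} - 2q
  leading term q^{2}: subtract (-1)·g_3 from q^{2} - 2q → p
  leading term p: no divisor's leading term divides it; move p to the remainder.
  remainder p^{2} + p ≠ 0; add g_4 = p^{2} + p to the basis.

S(f_2,g_3): lcm = pq^{2}. S = p^{2} + pq.
  leading term p^{2}: subtract (1)·g_4 from p^{2} + pq → pq - p
  leading term pq: subtract (2)·f_1 from pq - p → q^{2} - p - 2q
  leading term q^{2}: subtract (-1)·g_3 from q^{2} - p - 2q → 0
  remainder 0.

S(f_1,g_4): lcm = p^{2}q. S = -pq^{2} + pq.
  leading term pq^{2}: subtract (-2q)·f_1 from -pq^{2} + pq → -q^{3} + pq + 2q^{2}
  leading term q^{3}: subtract (q)·g_3 from -q^{3} + pq + 2q^{2} → 0
  remainder 0.

S(f_2,g_4): lcm = p^{2}q. S = -p^{2} - pq.
  leading term p^{2}: subtract (-1)·g_4 from -p^{2} - pq → -pq + p
  leading term pq: subtract (-2)·f_1 from -pq + p → -q^{2} + p + 2q
  leading term q^{2}: subtract (1)·g_3 from -q^{2} + p + 2q → 0
  remainder 0.

S(g_3,g_4): leading monomials are coprime, so the S-polynomial reduces to 0 (Buchberger's first criterion).
Every S-polynomial of the final basis reduces to 0, so we have a Gröbner basis.
Inter-reduce: drop elements whose leading term is divisible by another's, tail-reduce, and make monic.
Reduced Gröbner basis: {p^{2} + p, pq - p, q^{2} - p - 2q}.

Buchberger on the second generating set:
h_1 = 2pq - 2p, LT = pq.
h_2 = pq - q^{2} + 2q, LT = pq.

S(h_1,h_2): lcm = pq. S = q^{2} - p - 2q.
  leading term q^{2}: no divisor's leading term divides it; move q^{2} to the remainder.
  leading term p: no divisor's leading term divides it; move -p to the remainder.
  leading term q: no divisor's leading term divides it; move -2q to the remainder.
  remainder q^{2} - p - 2q ≠ 0; add k_3 = q^{2} - p - 2q to the basis.

S(h_1,k_3): lcm = pq^{2}. S = p^{2} + pq.
  leading term p^{2}: no divisor's leading term divides it; move p^{2} to the remainder.
  leading term pq: subtract (-2)·h_1 from pq → p
  leading term p: no divisor's leading term divides it; move p to the remainder.
  remainder p^{2} + p ≠ 0; add k_4 = p^{2} + p to the basis.

S(h_2,k_3): lcm = pq^{2}. S = -q^{3} + p^{2} + 2pq + 2q^{2}.
  leading term q^{3}: subtract (-q)·k_3 from -q^{3} + p^{2} + 2pq + 2q^{2} → p^{2} + pq
  leading term p^{2}: subtract (1)·k_4 from p^{2} + pq → pq - p
  leading term pq: subtract (-2)·h_1 from pq - p → 0
  remainder 0.

S(h_1,k_4): lcm = p^{2}q. S = -p^{2} - pq.
  leading term p^{2}: subtract (-1)·k_4 from -p^{2} - pq → -pq + p
  leading term pq: subtract (2)·h_1 from -pq + p → 0
  remainder 0.

S(h_2,k_4): lcm = p^{2}q. S = -pq^{2} + pq.
  leading term pq^{2}: subtract (2q)·h_1 from -pq^{2} + pq → 0
  remainder 0.

S(k_3,k_4): leading monomials are coprime, so the S-polynomial reduces to 0 (Buchberger's first criterion).
Every S-polynomial of the final basis reduces to 0, so we have a Gröbner basis.
Inter-reduce: drop elements whose leading term is divisible by another's, tail-reduce, and make monic.
Reduced Gröbner basis: {p^{2} + p, pq - p, q^{2} - p - 2q}.

The two bases agree; hence the ideals are identical.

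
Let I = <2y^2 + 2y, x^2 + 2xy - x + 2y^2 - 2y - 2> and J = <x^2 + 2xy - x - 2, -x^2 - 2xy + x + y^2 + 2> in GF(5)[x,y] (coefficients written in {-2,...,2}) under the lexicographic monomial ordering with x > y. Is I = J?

Two ideals are equal iff their reduced Gröbner bases coincide (the reduced basis is unique for a fixed ordering).
Buchberger on the first generating set:
f_1 = 2y^2 + 2y, LT = y^2.
f_2 = x^2 + 2xy - x + 2y^2 - 2y - 2, LT = x^2.

The S-polynomials (S(f_1,f_2)) all reduce to 0 modulo the current basis, so we have a Gröbner basis.
Inter-reduce: drop elements whose leading term is divisible by another's, tail-reduce, and make monic.
Reduced Gröbner basis: {x^2 + 2xy - x + y - 2, y^2 + y}.

Buchberger on the second generating set:
h_1 = x^2 + 2xy - x - 2, LT = x^2.
h_2 = -x^2 - 2xy + x + y^2 + 2, LT = x^2.

S(h_1,h_2): lcm = x^2. S = y^2.
  reduce S modulo (h_1, h_2):
  remainder y^2 ≠ 0; add k_3 = y^2 to the basis.

The other S-polynomials (S(h_1,k_3), S(h_2,k_3)) all reduce to 0 modulo the current basis, so we have a Gröbner basis.
Inter-reduce: drop elements whose leading term is divisible by another's, tail-reduce, and make monic.
Reduced Gröbner basis: {x^2 + 2xy - x - 2, y^2}.

These differ, so the ideals are not equal.

No, the ideals differ.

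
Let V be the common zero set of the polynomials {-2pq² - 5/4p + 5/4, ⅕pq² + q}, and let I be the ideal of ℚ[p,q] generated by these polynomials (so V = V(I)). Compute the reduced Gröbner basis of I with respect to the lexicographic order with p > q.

G = {p - 8q - 1, q³ + ⅛q² + ⅝q}

Buchberger's algorithm terminates because the ascending chain of leading-term ideals stabilizes.

f_1 = -2pq² - 5/4p + 5/4, LT = pq².
f_2 = ⅕pq² + q, LT = pq².

S(f_1,f_2): lcm = pq². S = ⅝p - 5q - ⅝.
  reduce S modulo (f_1, f_2):
  remainder ⅝p - 5q - ⅝ ≠ 0; add g_3 = ⅝p - 5q - ⅝ to the basis.

S(f_1,g_3): lcm = pq². S = ⅝p + 8q³ + q² - ⅝.
  reduce S modulo (f_1, f_2, g_3):
  remainder 8q³ + q² + 5q ≠ 0; add g_4 = 8q³ + q² + 5q to the basis.

The other S-polynomials (S(f_2,g_3), S(f_1,g_4), S(f_2,g_4), S(g_3,g_4)) all reduce to 0 modulo the current basis, so we have a Gröbner basis.
Inter-reduce: drop elements whose leading term is divisible by another's, tail-reduce, and make monic.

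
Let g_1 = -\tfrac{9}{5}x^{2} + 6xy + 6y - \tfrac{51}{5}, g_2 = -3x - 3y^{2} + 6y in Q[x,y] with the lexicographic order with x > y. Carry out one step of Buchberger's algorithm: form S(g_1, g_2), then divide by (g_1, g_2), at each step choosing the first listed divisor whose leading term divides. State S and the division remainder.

lcm(LM(g_1), LM(g_2)) = x^{2}.
S = (lcm/LT(g_1))·g_1 − (lcm/LT(g_2))·g_2 = -xy^{2} - \tfrac{4}{3}xy - \tfrac{10}{3}y + \tfrac{17}{3}.
Reduce S modulo (g_1, g_2) in that order:
  leading term xy^{2}: subtract (\tfrac{1}{3}y^{2})·g_2 from -xy^{2} - \tfrac{4}{3}xy - \tfrac{10}{3}y + \tfrac{17}{3} → -\tfrac{4}{3}xy + y^{4} - 2y^{3} - \tfrac{10}{3}y + \tfrac{17}{3}
  leading term xy: subtract (\tfrac{4}{9}y)·g_2 from -\tfrac{4}{3}xy + y^{4} - 2y^{3} - \tfrac{10}{3}y + \tfrac{17}{3} → y^{4} - \tfrac{2}{3}y^{3} - \tfrac{8}{3}y^{2} - \tfrac{10}{3}y + \tfrac{17}{3}
  leading term y^{4}: no divisor's leading term divides it; move y^{4} to the remainder.
  leading term y^{3}: no divisor's leading term divides it; move -\tfrac{2}{3}y^{3} to the remainder.
  leading term y^{2}: no divisor's leading term divides it; move -\tfrac{8}{3}y^{2} to the remainder.
  leading term y: no divisor's leading term divides it; move -\tfrac{10}{3}y to the remainder.
  leading term 1: no divisor's leading term divides it; move \tfrac{17}{3} to the remainder.
The remainder y^{4} - \tfrac{2}{3}y^{3} - \tfrac{8}{3}y^{2} - \tfrac{10}{3}y + \tfrac{17}{3} is nonzero, so it would be added as the next basis element.

S(g_1, g_2) = -xy^{2} - \tfrac{4}{3}xy - \tfrac{10}{3}y + \tfrac{17}{3}; remainder on division = y^{4} - \tfrac{2}{3}y^{3} - \tfrac{8}{3}y^{2} - \tfrac{10}{3}y + \tfrac{17}{3}.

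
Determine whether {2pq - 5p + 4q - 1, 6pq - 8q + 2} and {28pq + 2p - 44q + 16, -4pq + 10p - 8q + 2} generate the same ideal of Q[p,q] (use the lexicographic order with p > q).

No, the ideals differ.

For a fixed monomial order, each ideal has a unique reduced Gröbner basis; comparing bases decides equality.
Buchberger on the first generating set:
f_1 = 2pq - 5p + 4q - 1, LT = pq.
f_2 = 6pq - 8q + 2, LT = pq.

S(f_1,f_2): lcm = pq. S = -5/2p + 10/3q - 5/6.
  leading term p: no divisor's leading term divides it; move -5/2p to the remainder.
  leading term q: no divisor's leading term divides it; move 10/3q to the remainder.
  leading term 1: no divisor's leading term divides it; move -5/6 to the remainder.
  remainder -5/2p + 10/3q - 5/6 ≠ 0; add g_3 = -5/2p + 10/3q - 5/6 to the basis.

S(f_1,g_3): lcm = pq. S = -5/2p + 4/3q^2 + 5/3q - 1/2.
  leading term p: subtract (1)·g_3 from -5/2p + 4/3q^2 + 5/3q - 1/2 → 4/3q^2 - 5/3q + 1/3
  leading term q^2: no divisor's leading term divides it; move 4/3q^2 to the remainder.
  leading term q: no divisor's leading term divides it; move -5/3q to the remainder.
  leading term 1: no divisor's leading term divides it; move 1/3 to the remainder.
  remainder 4/3q^2 - 5/3q + 1/3 ≠ 0; add g_4 = 4/3q^2 - 5/3q + 1/3 to the basis.

S(f_2,g_3): lcm = pq. S = 4/3q^2 - 5/3q + 1/3.
  leading term q^2: subtract (1)·g_4 from 4/3q^2 - 5/3q + 1/3 → 0
  remainder 0.

S(f_1,g_4): lcm = pq^2. S = -5/4pq - 1/4p + 2q^2 - 1/2q.
  leading term pq: subtract (-5/8)·f_1 from -5/4pq - 1/4p + 2q^2 - 1/2q → -27/8p + 2q^2 + 2q - 5/8
  leading term p: subtract (27/20)·g_3 from -27/8p + 2q^2 + 2q - 5/8 → 2q^2 - 5/2q + 1/2
  leading term q^2: subtract (3/2)·g_4 from 2q^2 - 5/2q + 1/2 → 0
  remainder 0.

S(f_2,g_4): lcm = pq^2. S = 5/4pq - 1/4p - 4/3q^2 + 1/3q.
  leading term pq: subtract (5/8)·f_1 from 5/4pq - 1/4p - 4/3q^2 + 1/3q → 23/8p - 4/3q^2 - 13/6q + 5/8
  leading term p: subtract (-23/20)·g_3 from 23/8p - 4/3q^2 - 13/6q + 5/8 → -4/3q^2 + 5/3q - 1/3
  leading term q^2: subtract (-1)·g_4 from -4/3q^2 + 5/3q - 1/3 → 0
  remainder 0.

S(g_3,g_4): leading monomials are coprime, so the S-polynomial reduces to 0 (Buchberger's first criterion).
Every S-polynomial of the final basis reduces to 0, so we have a Gröbner basis.
Inter-reduce: drop elements whose leading term is divisible by another's, tail-reduce, and make monic.
Reduced Gröbner basis: {p - 4/3q + 1/3, q^2 - 5/4q + 1/4}.

Buchberger on the second generating set:
h_1 = 28pq + 2p - 44q + 16, LT = pq.
h_2 = -4pq + 10p - 8q + 2, LT = pq.

S(h_1,h_2): lcm = pq. S = 18/7p - 25/7q + 15/14.
  leading term p: no divisor's leading term divides it; move 18/7p to the remainder.
  leading term q: no divisor's leading term divides it; move -25/7q to the remainder.
  leading term 1: no divisor's leading term divides it; move 15/14 to the remainder.
  remainder 18/7p - 25/7q + 15/14 ≠ 0; add k_3 = 18/7p - 25/7q + 15/14 to the basis.

S(h_1,k_3): lcm = pq. S = 1/14p + 25/18q^2 - 167/84q + 4/7.
  leading term p: subtract (1/36)·k_3 from 1/14p + 25/18q^2 - 167/84q + 4/7 → 25/18q^2 - 17/9q + 13/24
  leading term q^2: no divisor's leading term divides it; move 25/18q^2 to the remainder.
  leading term q: no divisor's leading term divides it; move -17/9q to the remainder.
  leading term 1: no divisor's leading term divides it; move 13/24 to the remainder.
  remainder 25/18q^2 - 17/9q + 13/24 ≠ 0; add k_4 = 25/18q^2 - 17/9q + 13/24 to the basis.

S(h_2,k_3): lcm = pq. S = -5/2p + 25/18q^2 + 19/12q - 1/2.
  leading term p: subtract (-35/36)·k_3 from -5/2p + 25/18q^2 + 19/12q - 1/2 → 25/18q^2 - 17/9q + 13/24
  leading term q^2: subtract (1)·k_4 from 25/18q^2 - 17/9q + 13/24 → 0
  remainder 0.

S(h_1,k_4): lcm = pq^2. S = 501/350pq - 39/100p - 11/7q^2 + 4/7q.
  leading term pq: subtract (501/9800)·h_1 from 501/350pq - 39/100p - 11/7q^2 + 4/7q → -603/1225p - 11/7q^2 + 6911/2450q - 1002/1225
  leading term p: subtract (-67/350)·k_3 from -603/1225p - 11/7q^2 + 6911/2450q - 1002/1225 → -11/7q^2 + 374/175q - 429/700
  leading term q^2: subtract (-198/175)·k_4 from -11/7q^2 + 374/175q - 429/700 → 0
  remainder 0.

S(h_2,k_4): lcm = pq^2. S = -57/50pq - 39/100p + 2q^2 - 1/2q.
  leading term pq: subtract (-57/1400)·h_1 from -57/50pq - 39/100p + 2q^2 - 1/2q → -54/175p + 2q^2 - 401/175q + 114/175
  leading term p: subtract (-3/25)·k_3 from -54/175p + 2q^2 - 401/175q + 114/175 → 2q^2 - 68/25q + 39/50
  leading term q^2: subtract (36/25)·k_4 from 2q^2 - 68/25q + 39/50 → 0
  remainder 0.

S(k_3,k_4): leading monomials are coprime, so the S-polynomial reduces to 0 (Buchberger's first criterion).
Every S-polynomial of the final basis reduces to 0, so we have a Gröbner basis.
Inter-reduce: drop elements whose leading term is divisible by another's, tail-reduce, and make monic.
Reduced Gröbner basis: {p - 25/18q + 5/12, q^2 - 34/25q + 39/100}.

Since the reduced bases disagree, the two ideals are not the same.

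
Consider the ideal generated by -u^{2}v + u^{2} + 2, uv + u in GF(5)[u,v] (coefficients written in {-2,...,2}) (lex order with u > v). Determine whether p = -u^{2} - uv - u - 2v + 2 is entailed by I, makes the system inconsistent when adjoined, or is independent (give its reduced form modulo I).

First compute the reduced Gröbner basis of I by Buchberger's algorithm.
f_1 = -u^{2}v + u^{2} + 2, LT = u^{2}v.
f_2 = uv + u, LT = uv.

S(f_1,f_2): lcm = u^{2}v. S = -2u^{2} - 2.
  leading term u^{2}: no divisor's leading term divides it; move -2u^{2} to the remainder.
  leading term 1: no divisor's leading term divides it; move -2 to the remainder.
  remainder -2u^{2} - 2 ≠ 0; add h_3 = -2u^{2} - 2 to the basis.

S(f_1,h_3): lcm = u^{2}v. S = -u^{2} - v - 2.
  leading term u^{2}: subtract (-2)·h_3 from -u^{2} - v - 2 → -v - 1
  leading term v: no divisor's leading term divides it; move -v to the remainder.
  leading term 1: no divisor's leading term divides it; move -1 to the remainder.
  remainder -v - 1 ≠ 0; add h_4 = -v - 1 to the basis.

The other S-polynomials (S(f_2,h_3), S(f_1,h_4), S(f_2,h_4), S(h_3,h_4)) all reduce to 0 modulo the current basis, so we have a Gröbner basis.
Inter-reduce: drop elements whose leading term is divisible by another's, tail-reduce, and make monic.
Reduced Gröbner basis: {u^{2} + 1, v + 1}.
Label its elements g_1 = u^{2} + 1, g_2 = v + 1.

Reduce p = -u^{2} - uv - u - 2v + 2 modulo G:
  leading term u^{2}: subtract (-1)·g_1 from -u^{2} - uv - u - 2v + 2 → -uv - u - 2v - 2
  leading term uv: subtract (-u)·g_2 from -uv - u - 2v - 2 → -2v - 2
  leading term v: subtract (-2)·g_2 from -2v - 2 → 0
  normal form = 0.
Since the normal form is 0, p ∈ I.

-u^{2} - uv - u - 2v + 2 lies in I (it reduces to 0).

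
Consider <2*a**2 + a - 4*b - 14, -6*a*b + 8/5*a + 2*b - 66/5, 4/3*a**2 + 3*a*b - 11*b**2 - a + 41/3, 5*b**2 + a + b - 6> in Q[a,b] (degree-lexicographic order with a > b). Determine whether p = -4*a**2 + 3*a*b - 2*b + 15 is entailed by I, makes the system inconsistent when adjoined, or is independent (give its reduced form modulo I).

Adjoining -4*a**2 + 3*a*b - 2*b + 15 makes the ideal the whole ring: the system is inconsistent.

First compute the reduced Gröbner basis of I by Buchberger's algorithm.
f_1 = 2*a**2 + a - 4*b - 14, LT = a**2.
f_2 = -6*a*b + 8/5*a + 2*b - 66/5, LT = a*b.
f_3 = 4/3*a**2 + 3*a*b - 11*b**2 - a + 41/3, LT = a**2.
f_4 = 5*b**2 + a + b - 6, LT = b**2.

S(f_1,f_2): lcm = a**2*b. S = 4/15*a**2 + 5/6*a*b - 2*b**2 - 11/5*a - 7*b.
  leading term a**2: subtract (2/15)·f_1 from 4/15*a**2 + 5/6*a*b - 2*b**2 - 11/5*a - 7*b → 5/6*a*b - 2*b**2 - 7/3*a - 97/15*b + 28/15
  leading term a*b: subtract (-5/36)·f_2 from 5/6*a*b - 2*b**2 - 7/3*a - 97/15*b + 28/15 → -2*b**2 - 19/9*a - 557/90*b + 1/30
  leading term b**2: subtract (-2/5)·f_4 from -2*b**2 - 19/9*a - 557/90*b + 1/30 → -77/45*a - 521/90*b - 71/30
  leading term a: no divisor's leading term divides it; move -77/45*a to the remainder.
  leading term b: no divisor's leading term divides it; move -521/90*b to the remainder.
  leading term 1: no divisor's leading term divides it; move -71/30 to the remainder.
  remainder -77/45*a - 521/90*b - 71/30 ≠ 0; add h_5 = -77/45*a - 521/90*b - 71/30 to the basis.

S(f_1,f_3): lcm = a**2. S = -9/4*a*b + 33/4*b**2 + 5/4*a - 2*b - 69/4.
  leading term a*b: subtract (3/8)·f_2 from -9/4*a*b + 33/4*b**2 + 5/4*a - 2*b - 69/4 → 33/4*b**2 + 13/20*a - 11/4*b - 123/10
  leading term b**2: subtract (33/20)·f_4 from 33/4*b**2 + 13/20*a - 11/4*b - 123/10 → -a - 22/5*b - 12/5
  leading term a: subtract (45/77)·h_5 from -a - 22/5*b - 12/5 → -783/770*b - 783/770
  leading term b: no divisor's leading term divides it; move -783/770*b to the remainder.
  leading term 1: no divisor's leading term divides it; move -783/770 to the remainder.
  remainder -783/770*b - 783/770 ≠ 0; add h_6 = -783/770*b - 783/770 to the basis.

S(f_1,f_4): leading monomials are coprime, so the S-polynomial reduces to 0 (Buchberger's first criterion).
S(f_2,f_3): lcm = a**2*b. S = -9/4*a*b**2 + 33/4*b**3 - 4/15*a**2 + 5/12*a*b + 11/5*a - 41/4*b.
  leading term a*b**2: subtract (3/8*b)·f_2 from -9/4*a*b**2 + 33/4*b**3 - 4/15*a**2 + 5/12*a*b + 11/5*a - 41/4*b → 33/4*b**3 - 4/15*a**2 - 11/60*a*b - 3/4*b**2 + 11/5*a - 53/10*b
  leading term b**3: subtract (33/20*b)·f_4 from 33/4*b**3 - 4/15*a**2 - 11/60*a*b - 3/4*b**2 + 11/5*a - 53/10*b → -4/15*a**2 - 11/6*a*b - 12/5*b**2 + 11/5*a + 23/5*b
  leading term a**2: subtract (-2/15)·f_1 from -4/15*a**2 - 11/6*a*b - 12/5*b**2 + 11/5*a + 23/5*b → -11/6*a*b - 12/5*b**2 + 7/3*a + 61/15*b - 28/15
  leading term a*b: subtract (11/36)·f_2 from -11/6*a*b - 12/5*b**2 + 7/3*a + 61/15*b - 28/15 → -12/5*b**2 + 83/45*a + 311/90*b + 13/6
  leading term b**2: subtract (-12/25)·f_4 from -12/5*b**2 + 83/45*a + 311/90*b + 13/6 → 523/225*a + 1771/450*b - 107/150
  leading term a: subtract (-523/385)·h_5 from 523/225*a + 1771/450*b - 107/150 → -7562/1925*b - 7562/1925
  leading term b: subtract (15124/3915)·h_6 from -7562/1925*b - 7562/1925 → 0
  remainder 0.

S(f_2,f_4): lcm = a*b**2. S = -1/5*a**2 - 7/15*a*b - 1/3*b**2 + 6/5*a + 11/5*b.
  leading term a**2: subtract (-1/10)·f_1 from -1/5*a**2 - 7/15*a*b - 1/3*b**2 + 6/5*a + 11/5*b → -7/15*a*b - 1/3*b**2 + 13/10*a + 9/5*b - 7/5
  leading term a*b: subtract (7/90)·f_2 from -7/15*a*b - 1/3*b**2 + 13/10*a + 9/5*b - 7/5 → -1/3*b**2 + 529/450*a + 74/45*b - 28/75
  leading term b**2: subtract (-1/15)·f_4 from -1/3*b**2 + 529/450*a + 74/45*b - 28/75 → 559/450*a + 77/45*b - 58/75
  leading term a: subtract (-559/770)·h_5 from 559/450*a + 77/45*b - 58/75 → -57553/23100*b - 57553/23100
  leading term b: subtract (57553/23490)·h_6 from -57553/23100*b - 57553/23100 → 0
  remainder 0.

S(f_3,f_4): leading monomials are coprime, so the S-polynomial reduces to 0 (Buchberger's first criterion).
S(f_1,h_5): lcm = a**2. S = -521/154*a*b - 68/77*a - 2*b - 7.
  leading term a*b: subtract (521/924)·f_2 from -521/154*a*b - 68/77*a - 2*b - 7 → -2062/1155*a - 1445/462*b + 31/70
  leading term a: subtract (6186/5929)·h_5 from -2062/1155*a - 1445/462*b + 31/70 → 172659/59290*b + 172659/59290
  leading term b: subtract (-57553/20097)·h_6 from 172659/59290*b + 172659/59290 → 0
  remainder 0.

S(f_2,h_5): lcm = a*b. S = -521/154*b**2 - 4/15*a - 793/462*b + 11/5.
  leading term b**2: subtract (-521/770)·f_4 from -521/154*b**2 - 4/15*a - 793/462*b + 11/5 → 947/2310*a - 1201/1155*b - 716/385
  leading term a: subtract (-2841/11858)·h_5 from 947/2310*a - 1201/1155*b - 716/385 → -57553/23716*b - 57553/23716
  leading term b: subtract (287765/120582)·h_6 from -57553/23716*b - 57553/23716 → 0
  remainder 0.

S(f_3,h_5): lcm = a**2. S = -349/308*a*b - 33/4*b**2 - 657/308*a + 41/4.
  leading term a*b: subtract (349/1848)·f_2 from -349/308*a*b - 33/4*b**2 - 657/308*a + 41/4 → -33/4*b**2 - 11251/4620*a - 349/924*b + 446/35
  leading term b**2: subtract (-33/20)·f_4 from -33/4*b**2 - 11251/4620*a - 349/924*b + 446/35 → -907/1155*a + 2939/2310*b + 199/70
  leading term a: subtract (2721/5929)·h_5 from -907/1155*a + 2939/2310*b + 199/70 → 23295/5929*b + 23295/5929
  leading term b: subtract (-77650/20097)·h_6 from 23295/5929*b + 23295/5929 → 0
  remainder 0.

S(f_4,h_5): leading monomials are coprime, so the S-polynomial reduces to 0 (Buchberger's first criterion).
S(f_1,h_6): leading monomials are coprime, so the S-polynomial reduces to 0 (Buchberger's first criterion).
S(f_2,h_6): lcm = a*b. S = -19/15*a - 1/3*b + 11/5.
  leading term a: subtract (57/77)·h_5 from -19/15*a - 1/3*b + 11/5 → 3043/770*b + 3043/770
  leading term b: subtract (-3043/783)·h_6 from 3043/770*b + 3043/770 → 0
  remainder 0.

S(f_3,h_6): leading monomials are coprime, so the S-polynomial reduces to 0 (Buchberger's first criterion).
S(f_4,h_6): lcm = b**2. S = 1/5*a - 4/5*b - 6/5.
  leading term a: subtract (-9/77)·h_5 from 1/5*a - 4/5*b - 6/5 → -1137/770*b - 1137/770
  leading term b: subtract (379/261)·h_6 from -1137/770*b - 1137/770 → 0
  remainder 0.

S(h_5,h_6): leading monomials are coprime, so the S-polynomial reduces to 0 (Buchberger's first criterion).
Every S-polynomial of the final basis reduces to 0, so we have a Gröbner basis.
Inter-reduce: drop elements whose leading term is divisible by another's, tail-reduce, and make monic.
Reduced Gröbner basis: {a - 2, b + 1}.
Label its elements g_1 = a - 2, g_2 = b + 1.

Reduce p = -4*a**2 + 3*a*b - 2*b + 15 modulo G:
  leading term a**2: subtract (-4*a)·g_1 from -4*a**2 + 3*a*b - 2*b + 15 → 3*a*b - 8*a - 2*b + 15
  leading term a*b: subtract (3*b)·g_1 from 3*a*b - 8*a - 2*b + 15 → -8*a + 4*b + 15
  leading term a: subtract (-8)·g_1 from -8*a + 4*b + 15 → 4*b - 1
  leading term b: subtract (4)·g_2 from 4*b - 1 → -5
  leading term 1: no divisor's leading term divides it; move -5 to the remainder.
  normal form = -5.
The normal form is nonzero, so p ∉ I. Since p minus its normal form lies in I, I + (p) = I + (r) where r = -5; decide whether this ideal is the whole ring.
Here r = -5 is a nonzero constant, hence a unit: 1 ∈ I + (p), the Gröbner basis of I + (p) is {1}, and the enlarged system has no common solution — adjoining p is inconsistent.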